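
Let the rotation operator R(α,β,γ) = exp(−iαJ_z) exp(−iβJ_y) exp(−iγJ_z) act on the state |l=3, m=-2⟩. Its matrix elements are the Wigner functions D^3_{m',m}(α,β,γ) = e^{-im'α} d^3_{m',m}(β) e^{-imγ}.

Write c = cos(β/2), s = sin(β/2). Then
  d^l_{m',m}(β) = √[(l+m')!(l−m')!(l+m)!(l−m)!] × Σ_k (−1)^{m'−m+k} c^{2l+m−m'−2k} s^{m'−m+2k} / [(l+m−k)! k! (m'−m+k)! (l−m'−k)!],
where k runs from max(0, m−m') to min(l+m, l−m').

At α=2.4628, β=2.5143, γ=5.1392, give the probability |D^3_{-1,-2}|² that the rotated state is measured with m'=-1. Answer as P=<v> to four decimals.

Split into d^3_{-1,-2}(β=2.5143) × two z-phases.
c=cos(2.5143/2)=0.308529, s=sin(2.5143/2)=0.951215; N=√[2·24·1·120]=75.894664
The bounds max(0,m−m')=0 and min(l+m,l−m')=1 give 2 terms
  k=0: (−1)^1·75.8947/(24)·0.3085^5·0.9512^1 = -0.008409
  k=1: (−1)^2·75.8947/(12)·0.3085^3·0.9512^3 = +0.159865
d^3_{-1,-2}(2.5143) = -0.008409 +0.159865 = +0.151456
|D^3_{-1,-2}|² = |d^3_{-1,-2}(β)|² = (+0.151456)² = 0.022939 (the z-rotation phases have unit modulus)

P=0.0229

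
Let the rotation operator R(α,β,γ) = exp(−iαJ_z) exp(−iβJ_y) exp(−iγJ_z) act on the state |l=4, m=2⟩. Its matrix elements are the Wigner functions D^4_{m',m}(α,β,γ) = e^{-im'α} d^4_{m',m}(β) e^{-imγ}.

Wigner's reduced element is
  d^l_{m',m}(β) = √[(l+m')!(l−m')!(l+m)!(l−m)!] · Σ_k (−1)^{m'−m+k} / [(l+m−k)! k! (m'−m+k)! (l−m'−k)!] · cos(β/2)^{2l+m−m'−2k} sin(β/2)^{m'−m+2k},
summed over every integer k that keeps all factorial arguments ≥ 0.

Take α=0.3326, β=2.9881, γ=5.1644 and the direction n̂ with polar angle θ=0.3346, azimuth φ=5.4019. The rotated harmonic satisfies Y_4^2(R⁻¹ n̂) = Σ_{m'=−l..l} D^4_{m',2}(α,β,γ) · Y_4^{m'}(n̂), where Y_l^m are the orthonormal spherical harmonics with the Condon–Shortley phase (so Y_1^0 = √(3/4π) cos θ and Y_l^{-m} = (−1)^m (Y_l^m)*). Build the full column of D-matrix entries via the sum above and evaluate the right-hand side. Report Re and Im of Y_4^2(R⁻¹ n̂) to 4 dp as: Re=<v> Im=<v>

Need the full column D^4_{m',2} for m'=−4..4 at α=0.3326, β=2.9881, γ=5.1644.
cos(β/2)=0.076671, sin(β/2)=0.997056
d^4_{-4,2}: single k=6 term ⇒ +0.030560;  D = -0.027824-0.012639i
d^4_{-3,2}: k∈[5..6] ⇒ +0.004985 -0.281018 = -0.276032;  D = +0.274820+0.025848i
d^4_{-2,2}: k∈[4..6] ⇒ +0.000512 -0.069305 +0.976693 = +0.907900;  D = -0.882132+0.214771i
d^4_{-1,2}: k∈[3..5] ⇒ +0.000037 -0.009421 +0.318644 = +0.309260;  D = -0.260129+0.167257i
d^4_{0,2}: k∈[2..4] ⇒ +0.000002 -0.000864 +0.054790 = +0.053928;  D = -0.033352+0.042378i
d^4_{1,2}: k∈[1..3] ⇒ +0.000000 -0.000056 +0.006281 = +0.006225;  D = -0.002042+0.005881i
d^4_{2,2}: k∈[0..2] ⇒ +0.000000 -0.000002 +0.000512 = +0.000510;  D = -0.000001+0.000510i
d^4_{3,2}: k∈[0..1] ⇒ -0.000000 +0.000029 = +0.000029;  D = +0.000010+0.000028i
d^4_{4,2}: single k=0 term ⇒ +0.000001;  D = +0.000001+0.000001i
Y_4^{m'}(θ=0.3346,φ=5.4019) and Σ D·Y over m':
  (-0.0278-0.0126i)·(-0.0048-0.0019i)  (+0.2748+0.0258i)·(-0.0368+0.0200i)  (-0.8821+0.2148i)·(-0.0361+0.1858i)  (-0.2601+0.1673i)·(+0.3029+0.3674i)  (-0.0334+0.0424i)·(+0.4330+0.0000i)  (-0.0020+0.0059i)·(-0.3029+0.3674i)  (-0.0000+0.0005i)·(-0.0361-0.1858i)  (+0.0000+0.0000i)·(+0.0368+0.0200i)  (+0.0000+0.0000i)·(-0.0048+0.0019i)
Y_4^2(R⁻¹ n̂) = -0.174742-0.196050i

Re=-0.1747 Im=-0.1960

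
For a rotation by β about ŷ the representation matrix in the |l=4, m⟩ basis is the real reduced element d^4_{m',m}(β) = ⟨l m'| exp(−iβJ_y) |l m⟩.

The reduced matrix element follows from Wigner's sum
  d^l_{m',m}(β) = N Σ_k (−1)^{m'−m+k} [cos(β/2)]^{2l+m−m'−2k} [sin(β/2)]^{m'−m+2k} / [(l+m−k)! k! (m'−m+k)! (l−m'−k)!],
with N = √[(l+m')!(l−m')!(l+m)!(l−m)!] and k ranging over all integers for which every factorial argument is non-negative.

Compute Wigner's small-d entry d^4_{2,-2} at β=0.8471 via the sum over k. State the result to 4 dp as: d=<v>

d=0.2484

d^4_{2,-2}(β=0.8471) via Wigner's sum:
With c≡cos(β/2)=0.911636 and s≡sin(β/2)=0.410999, N=[720·2·2·720]^{1/2}=1440.000000
Admissible k: 0..2 (factorial args all ≥0)
  k=0: (−1)^4·1440.0000/(96)·0.9116^4·0.4110^4 = +0.295625
  k=1: (−1)^5·1440.0000/(120)·0.9116^2·0.4110^6 = -0.048070
  k=2: (−1)^6·1440.0000/(1440)·0.9116^0·0.4110^8 = +0.000814
d^4_{2,-2}(0.8471) = +0.295625 -0.048070 +0.000814 = +0.248369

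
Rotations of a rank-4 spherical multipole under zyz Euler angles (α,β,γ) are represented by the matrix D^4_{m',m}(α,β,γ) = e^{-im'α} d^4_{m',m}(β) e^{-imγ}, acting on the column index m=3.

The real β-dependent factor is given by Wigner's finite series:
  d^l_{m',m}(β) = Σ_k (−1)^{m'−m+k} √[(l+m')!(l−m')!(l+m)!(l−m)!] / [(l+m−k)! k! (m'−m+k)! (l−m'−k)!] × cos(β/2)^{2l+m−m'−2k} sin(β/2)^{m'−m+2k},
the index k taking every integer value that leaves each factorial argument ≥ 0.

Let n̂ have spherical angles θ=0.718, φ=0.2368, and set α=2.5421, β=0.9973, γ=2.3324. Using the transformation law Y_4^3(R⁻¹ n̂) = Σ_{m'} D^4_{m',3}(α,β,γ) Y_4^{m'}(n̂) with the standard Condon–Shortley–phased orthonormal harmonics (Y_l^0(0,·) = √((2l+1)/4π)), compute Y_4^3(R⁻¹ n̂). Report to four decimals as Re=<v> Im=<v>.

Need the full column D^4_{m',3} for m'=−4..4 at α=2.5421, β=0.9973, γ=2.3324.
cos(β/2)=0.878229, sin(β/2)=0.478240
d^4_{-4,3}: single k=7 term ⇒ +0.014213;  D = -0.014206-0.000421i
d^4_{-3,3}: k∈[6..7] ⇒ +0.064594 -0.002736 = +0.061857;  D = +0.050015+0.036398i
d^4_{-2,3}: k∈[5..6] ⇒ +0.190213 -0.018802 = +0.171411;  D = -0.057519-0.161472i
d^4_{-1,3}: k∈[4..5] ⇒ +0.411657 -0.073243 = +0.338414;  D = -0.086113+0.327275i
d^4_{0,3}: k∈[3..4] ⇒ +0.676148 -0.200502 = +0.475646;  D = +0.359464-0.311488i
d^4_{1,3}: k∈[2..3] ⇒ +0.832932 -0.411657 = +0.421275;  D = -0.418516+0.048140i
d^4_{2,3}: k∈[1..2] ⇒ +0.721049 -0.641450 = +0.079599;  D = +0.070420+0.037108i
d^4_{3,3}: k∈[0..1] ⇒ +0.353885 -0.734577 = -0.380692;  D = +0.177930+0.336551i
d^4_{4,3}: single k=0 term ⇒ -0.545062;  D = +0.061547-0.541576i
Y_4^{m'}(θ=0.718,φ=0.2368) and Σ D·Y over m':
  (-0.0142-0.0004i)·(+0.0484-0.0673i)  (+0.0500+0.0364i)·(+0.2035-0.1750i)  (-0.0575-0.1615i)·(+0.3827-0.1961i)  (-0.0861+0.3273i)·(+0.2211-0.0534i)  (+0.3595-0.3115i)·(-0.2915+0.0000i)  (-0.4185+0.0481i)·(-0.2211-0.0534i)  (+0.0704+0.0371i)·(+0.3827+0.1961i)  (+0.1779+0.3366i)·(-0.2035-0.1750i)  (+0.0615-0.5416i)·(+0.0484+0.0673i)
Y_4^3(R⁻¹ n̂) = +0.032673+0.034840i

Re=0.0327 Im=0.0348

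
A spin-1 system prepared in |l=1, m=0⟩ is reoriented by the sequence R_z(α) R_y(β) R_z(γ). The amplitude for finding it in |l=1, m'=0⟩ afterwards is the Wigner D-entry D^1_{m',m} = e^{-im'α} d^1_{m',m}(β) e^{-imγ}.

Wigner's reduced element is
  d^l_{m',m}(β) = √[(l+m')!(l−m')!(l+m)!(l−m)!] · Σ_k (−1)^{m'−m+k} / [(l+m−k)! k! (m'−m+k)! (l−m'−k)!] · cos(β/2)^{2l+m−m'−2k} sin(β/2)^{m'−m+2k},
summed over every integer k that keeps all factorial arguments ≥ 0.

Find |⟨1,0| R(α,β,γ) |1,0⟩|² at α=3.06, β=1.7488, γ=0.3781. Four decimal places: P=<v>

D^1_{0,0}(3.06,1.7488,0.3781) = e^{-i·0·3.06}·d^1_{0,0}(1.7488)·e^{-i·0·0.3781}. Compute d first:
c=cos(1.7488/2)=0.641457, s=sin(1.7488/2)=0.767159; N=√[1·1·1·1]=1.000000
The bounds max(0,m−m')=0 and min(l+m,l−m')=1 give 2 terms
  k=0: (−1)^0·1.0000/(1)·0.6415^2·0.7672^0 = +0.411467
  k=1: (−1)^1·1.0000/(1)·0.6415^0·0.7672^2 = -0.588533
d^1_{0,0}(1.7488) = +0.411467 -0.588533 = -0.177065
|D^1_{0,0}|² = |d^1_{0,0}(β)|² = (-0.177065)² = 0.031352 (the z-rotation phases have unit modulus)

P=0.0314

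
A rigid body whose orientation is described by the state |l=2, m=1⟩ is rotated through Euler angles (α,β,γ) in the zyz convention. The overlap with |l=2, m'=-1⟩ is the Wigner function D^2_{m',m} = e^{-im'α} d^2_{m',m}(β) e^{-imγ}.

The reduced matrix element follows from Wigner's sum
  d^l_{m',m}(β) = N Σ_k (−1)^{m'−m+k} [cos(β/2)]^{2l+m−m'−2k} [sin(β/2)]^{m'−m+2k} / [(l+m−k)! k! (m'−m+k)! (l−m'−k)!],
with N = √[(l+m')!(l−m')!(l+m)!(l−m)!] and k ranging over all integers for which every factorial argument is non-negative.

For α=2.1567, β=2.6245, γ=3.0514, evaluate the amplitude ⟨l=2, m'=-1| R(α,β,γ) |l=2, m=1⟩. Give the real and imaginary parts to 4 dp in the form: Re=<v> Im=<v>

Split into d^2_{-1,1}(β=2.6245) × two z-phases.
With c≡cos(β/2)=0.255675 and s≡sin(β/2)=0.966763, N=[1·6·6·1]^{1/2}=6.000000
The bounds max(0,m−m')=2 and min(l+m,l−m')=3 give 2 terms
  k=2: (−1)^0·6.0000/(2)·0.2557^2·0.9668^2 = +0.183290
  k=3: (−1)^1·6.0000/(6)·0.2557^0·0.9668^4 = -0.873533
d^2_{-1,1}(2.6245) = +0.183290 -0.873533 = -0.690243
Attach z-rotation phases: D = e^{-i(-1)(2.1567)}·(-0.690243)·e^{-i(1)(3.0514)} = -0.431922+0.538404i

Re=-0.4319 Im=0.5384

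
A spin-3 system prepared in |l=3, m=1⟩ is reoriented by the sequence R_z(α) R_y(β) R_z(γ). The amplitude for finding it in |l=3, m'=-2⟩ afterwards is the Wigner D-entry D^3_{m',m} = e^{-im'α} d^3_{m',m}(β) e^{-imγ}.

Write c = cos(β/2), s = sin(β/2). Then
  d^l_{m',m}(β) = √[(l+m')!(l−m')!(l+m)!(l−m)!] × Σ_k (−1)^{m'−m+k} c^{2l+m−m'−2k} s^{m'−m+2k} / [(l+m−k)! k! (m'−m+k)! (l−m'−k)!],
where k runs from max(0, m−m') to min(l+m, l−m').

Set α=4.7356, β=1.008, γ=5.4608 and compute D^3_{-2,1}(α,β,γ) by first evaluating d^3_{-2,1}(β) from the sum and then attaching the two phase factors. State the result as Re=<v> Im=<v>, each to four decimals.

D^3_{-2,1}(4.7356,1.008,5.4608) = e^{-i·-2·4.7356}·d^3_{-2,1}(1.008)·e^{-i·1·5.4608}. Compute d first:
c=cos(1.008/2)=0.875658, s=sin(1.008/2)=0.482932; N=√[1·120·24·2]=75.894664
k: max(0,(1)−(-2))=3 … min(3+(1),3−(-2))=4
  k=3: (−1)^0·75.8947/(12)·0.8757^3·0.4829^3 = +0.478290
  k=4: (−1)^1·75.8947/(24)·0.8757^1·0.4829^5 = -0.072739
d^3_{-2,1}(1.008) = +0.478290 -0.072739 = +0.405552
Attach z-rotation phases: D = e^{-i(-2)(4.7356)}·(+0.405552)·e^{-i(1)(5.4608)} = -0.261880-0.309663i

Re=-0.2619 Im=-0.3097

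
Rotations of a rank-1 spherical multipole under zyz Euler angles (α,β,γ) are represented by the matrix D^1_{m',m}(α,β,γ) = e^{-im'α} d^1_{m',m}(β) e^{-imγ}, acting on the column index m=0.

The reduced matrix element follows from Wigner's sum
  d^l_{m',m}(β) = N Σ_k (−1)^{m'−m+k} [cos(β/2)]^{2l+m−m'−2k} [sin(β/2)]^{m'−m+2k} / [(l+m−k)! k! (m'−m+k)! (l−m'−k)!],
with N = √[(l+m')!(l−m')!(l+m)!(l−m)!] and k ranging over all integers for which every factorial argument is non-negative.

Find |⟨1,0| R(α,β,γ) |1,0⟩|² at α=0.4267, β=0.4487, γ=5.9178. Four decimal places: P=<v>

P=0.8118

Split into d^1_{0,0}(β=0.4487) × two z-phases.
Half-angle: c=0.974939, s=0.222473. N=√(1·1·1·1)=1.000000
The bounds max(0,m−m')=0 and min(l+m,l−m')=1 give 2 terms
  k=0: (−1)^0·1.0000/(1)·0.9749^2·0.2225^0 = +0.950506
  k=1: (−1)^1·1.0000/(1)·0.9749^0·0.2225^2 = -0.049494
d^1_{0,0}(0.4487) = +0.950506 -0.049494 = +0.901012
|D^1_{0,0}|² = |d^1_{0,0}(β)|² = (+0.901012)² = 0.811822 (the z-rotation phases have unit modulus)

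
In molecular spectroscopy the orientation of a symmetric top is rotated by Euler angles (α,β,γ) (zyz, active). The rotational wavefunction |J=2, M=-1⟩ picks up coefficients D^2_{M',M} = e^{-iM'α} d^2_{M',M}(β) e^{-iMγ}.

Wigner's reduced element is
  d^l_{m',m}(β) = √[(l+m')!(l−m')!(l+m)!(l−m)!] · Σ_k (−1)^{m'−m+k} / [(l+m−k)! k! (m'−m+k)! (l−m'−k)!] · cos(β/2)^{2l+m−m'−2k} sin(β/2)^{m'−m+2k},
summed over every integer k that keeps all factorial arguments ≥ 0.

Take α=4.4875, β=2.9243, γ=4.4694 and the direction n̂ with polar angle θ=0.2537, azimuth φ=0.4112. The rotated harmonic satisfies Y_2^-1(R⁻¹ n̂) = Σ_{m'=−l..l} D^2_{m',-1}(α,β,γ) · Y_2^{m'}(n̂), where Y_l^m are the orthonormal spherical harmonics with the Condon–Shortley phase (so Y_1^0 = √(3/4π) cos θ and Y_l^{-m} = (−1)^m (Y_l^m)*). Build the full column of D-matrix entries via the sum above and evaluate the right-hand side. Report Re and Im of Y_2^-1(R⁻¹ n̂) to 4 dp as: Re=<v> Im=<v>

Re=0.1365 Im=-0.0829

Need the full column D^2_{m',-1} for m'=−2..2 at α=4.4875, β=2.9243, γ=4.4694.
cos(β/2)=0.108433, sin(β/2)=0.994104
d^2_{-2,-1}: single k=1 term ⇒ +0.002535;  D = +0.001619+0.001950i
d^2_{-1,-1}: k∈[0..1] ⇒ +0.000138 -0.034858 = -0.034720;  D = +0.030989-0.015658i
d^2_{0,-1}: k∈[0..1] ⇒ -0.003104 +0.260934 = +0.257830;  D = -0.062035-0.250256i
d^2_{1,-1}: k∈[0..1] ⇒ +0.034858 -0.976623 = -0.941765;  D = -0.941610+0.017045i
d^2_{2,-1}: single k=0 term ⇒ -0.213052;  D = +0.043743-0.208513i
Y_2^{m'}(θ=0.2537,φ=0.4112) and Σ D·Y over m':
  (+0.0016+0.0020i)·(+0.0166-0.0178i)  (+0.0310-0.0157i)·(+0.1720-0.0750i)  (-0.0620-0.2503i)·(+0.5712+0.0000i)  (-0.9416+0.0170i)·(-0.1720-0.0750i)  (+0.0437-0.2085i)·(+0.0166+0.0178i)
Y_2^-1(R⁻¹ n̂) = +0.136508-0.082919i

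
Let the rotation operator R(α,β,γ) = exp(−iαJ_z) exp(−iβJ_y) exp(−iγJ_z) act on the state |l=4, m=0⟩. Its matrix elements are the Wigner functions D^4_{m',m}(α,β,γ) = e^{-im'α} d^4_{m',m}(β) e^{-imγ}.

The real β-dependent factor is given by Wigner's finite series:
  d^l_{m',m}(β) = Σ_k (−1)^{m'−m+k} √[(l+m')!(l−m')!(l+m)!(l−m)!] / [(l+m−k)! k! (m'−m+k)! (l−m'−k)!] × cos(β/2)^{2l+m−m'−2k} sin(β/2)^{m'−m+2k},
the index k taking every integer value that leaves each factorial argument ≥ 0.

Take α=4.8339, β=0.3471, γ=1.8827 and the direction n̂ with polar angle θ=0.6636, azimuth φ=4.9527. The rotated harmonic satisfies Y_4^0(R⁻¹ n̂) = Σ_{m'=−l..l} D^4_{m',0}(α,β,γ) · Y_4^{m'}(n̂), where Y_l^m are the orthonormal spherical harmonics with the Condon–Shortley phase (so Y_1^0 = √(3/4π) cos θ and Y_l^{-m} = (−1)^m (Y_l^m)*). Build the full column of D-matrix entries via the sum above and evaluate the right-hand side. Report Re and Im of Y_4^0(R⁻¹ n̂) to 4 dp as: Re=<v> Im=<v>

Re=0.4613 Im=0.0000

Need the full column D^4_{m',0} for m'=−4..4 at α=4.8339, β=0.3471, γ=1.8827.
cos(β/2)=0.984978, sin(β/2)=0.172680
d^4_{-4,0}: single k=4 term ⇒ +0.007002;  D = +0.006191+0.003271i
d^4_{-3,0}: k∈[3..4] ⇒ +0.056484 -0.001736 = +0.054748;  D = -0.019518+0.051150i
d^4_{-2,0}: k∈[2..4] ⇒ +0.258324 -0.021172 +0.000244 = +0.237396;  D = -0.230420-0.057126i
d^4_{-1,0}: k∈[1..4] ⇒ +0.694613 -0.128093 +0.003937 -0.000020 = +0.570437;  D = +0.069144-0.566231i
d^4_{0,0}: k∈[0..4] ⇒ +0.885956 -0.435676 +0.030129 -0.000412 +0.000001 = +0.479998;  D = +0.479998+0.000000i
d^4_{1,0}: k∈[0..3] ⇒ -0.694613 +0.128093 -0.003937 +0.000020 = -0.570437;  D = -0.069144-0.566231i
d^4_{2,0}: k∈[0..2] ⇒ +0.258324 -0.021172 +0.000244 = +0.237396;  D = -0.230420+0.057126i
d^4_{3,0}: k∈[0..1] ⇒ -0.056484 +0.001736 = -0.054748;  D = +0.019518+0.051150i
d^4_{4,0}: single k=0 term ⇒ +0.007002;  D = +0.006191-0.003271i
Y_4^{m'}(θ=0.6636,φ=4.9527) and Σ D·Y over m':
  (+0.0062+0.0033i)·(+0.0365-0.0522i)  (-0.0195+0.0512i)·(-0.1521-0.1731i)  (-0.2304-0.0571i)·(-0.3764+0.1962i)  (+0.0691-0.5662i)·(+0.0734+0.2997i)  (+0.4800+0.0000i)·(-0.2262+0.0000i)  (-0.0691-0.5662i)·(-0.0734+0.2997i)  (-0.2304+0.0571i)·(-0.3764-0.1962i)  (+0.0195+0.0512i)·(+0.1521-0.1731i)  (+0.0062-0.0033i)·(+0.0365+0.0522i)
Y_4^0(R⁻¹ n̂) = +0.461296-0.000000i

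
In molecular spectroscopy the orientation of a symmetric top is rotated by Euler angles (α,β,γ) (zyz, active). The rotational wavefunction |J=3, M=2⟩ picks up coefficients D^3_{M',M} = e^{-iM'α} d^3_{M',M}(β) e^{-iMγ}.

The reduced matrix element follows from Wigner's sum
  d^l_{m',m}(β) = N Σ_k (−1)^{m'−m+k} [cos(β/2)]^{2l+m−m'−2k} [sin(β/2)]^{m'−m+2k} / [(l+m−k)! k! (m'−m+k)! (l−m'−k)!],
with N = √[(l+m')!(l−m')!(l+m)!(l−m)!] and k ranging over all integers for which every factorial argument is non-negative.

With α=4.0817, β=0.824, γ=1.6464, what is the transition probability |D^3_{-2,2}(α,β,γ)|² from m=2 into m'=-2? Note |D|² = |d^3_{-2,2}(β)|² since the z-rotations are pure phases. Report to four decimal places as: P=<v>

First d^3_{-2,2}(β=0.824), then the phase factors e^{-i(-2)α} and e^{-i(2)γ}:
Half-angle: c=0.916322, s=0.400443. N=√(1·120·120·1)=120.000000
Admissible k: 4..5 (factorial args all ≥0)
  k=4: (−1)^0·120.0000/(24)·0.9163^2·0.4004^4 = +0.107951
  k=5: (−1)^1·120.0000/(120)·0.9163^0·0.4004^6 = -0.004123
d^3_{-2,2}(0.824) = +0.107951 -0.004123 = +0.103828
|D^3_{-2,2}|² = |d^3_{-2,2}(β)|² = (+0.103828)² = 0.010780 (the z-rotation phases have unit modulus)

P=0.0108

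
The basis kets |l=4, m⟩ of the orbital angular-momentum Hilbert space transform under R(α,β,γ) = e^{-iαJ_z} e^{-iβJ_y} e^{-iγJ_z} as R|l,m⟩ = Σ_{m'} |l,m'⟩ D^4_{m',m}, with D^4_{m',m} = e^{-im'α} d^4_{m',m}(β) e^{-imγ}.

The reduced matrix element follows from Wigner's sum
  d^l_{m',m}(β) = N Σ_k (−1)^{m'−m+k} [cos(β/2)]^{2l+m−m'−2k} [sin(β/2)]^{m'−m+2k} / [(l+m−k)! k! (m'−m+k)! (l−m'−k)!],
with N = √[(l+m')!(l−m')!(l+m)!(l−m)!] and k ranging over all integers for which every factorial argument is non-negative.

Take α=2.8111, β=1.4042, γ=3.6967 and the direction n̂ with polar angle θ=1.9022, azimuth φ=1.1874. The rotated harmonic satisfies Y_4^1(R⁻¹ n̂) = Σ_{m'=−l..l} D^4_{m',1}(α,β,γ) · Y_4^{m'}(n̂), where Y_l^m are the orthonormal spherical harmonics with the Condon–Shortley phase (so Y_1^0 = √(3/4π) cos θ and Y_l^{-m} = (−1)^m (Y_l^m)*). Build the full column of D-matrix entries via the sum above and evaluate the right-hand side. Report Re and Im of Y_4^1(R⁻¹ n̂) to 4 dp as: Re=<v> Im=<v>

Re=-0.0332 Im=-0.1382

Need the full column D^4_{m',1} for m'=−4..4 at α=2.8111, β=1.4042, γ=3.6967.
cos(β/2)=0.763488, sin(β/2)=0.645822
d^4_{-4,1}: single k=5 term ⇒ +0.374167;  D = +0.112817+0.356754i
d^4_{-3,1}: k∈[4..5] ⇒ +0.781951 -0.335701 = +0.446250;  D = +0.010803-0.446119i
d^4_{-2,1}: k∈[3..5] ⇒ +0.988245 -1.060664 +0.151785 = +0.079366;  D = -0.027565+0.074425i
d^4_{-1,1}: k∈[2..5] ⇒ +0.826111 -1.773298 +0.634416 -0.030263 = -0.343034;  D = -0.217081+0.265610i
d^4_{0,1}: k∈[1..4] ⇒ +0.436759 -1.875062 +1.341646 -0.159996 = -0.256653;  D = +0.218115-0.135265i
d^4_{1,1}: k∈[0..3] ⇒ +0.115456 -1.239166 +1.773298 -0.422944 = +0.226644;  D = +0.220951-0.050481i
d^4_{2,1}: k∈[0..2] ⇒ -0.414346 +1.482367 -0.707110 = +0.360911;  D = -0.358890-0.038141i
d^4_{3,1}: k∈[0..1] ⇒ +0.655705 -0.781951 = -0.126246;  D = -0.114416-0.053358i
d^4_{4,1}: single k=0 term ⇒ -0.522930;  D = +0.376557+0.362851i
Y_4^{m'}(θ=1.9022,φ=1.1874) and Σ D·Y over m':
  (+0.1128+0.3568i)·(+0.0132+0.3535i)  (+0.0108-0.4461i)·(+0.3143-0.1406i)  (-0.0276+0.0744i)·(+0.0558+0.0537i)  (-0.2171+0.2656i)·(+0.1230-0.3049i)  (+0.2181-0.1353i)·(+0.0229+0.0000i)  (+0.2210-0.0505i)·(-0.1230-0.3049i)  (-0.3589-0.0381i)·(+0.0558-0.0537i)  (-0.1144-0.0534i)·(-0.3143-0.1406i)  (+0.3766+0.3629i)·(+0.0132-0.3535i)
Y_4^1(R⁻¹ n̂) = -0.033159-0.138227i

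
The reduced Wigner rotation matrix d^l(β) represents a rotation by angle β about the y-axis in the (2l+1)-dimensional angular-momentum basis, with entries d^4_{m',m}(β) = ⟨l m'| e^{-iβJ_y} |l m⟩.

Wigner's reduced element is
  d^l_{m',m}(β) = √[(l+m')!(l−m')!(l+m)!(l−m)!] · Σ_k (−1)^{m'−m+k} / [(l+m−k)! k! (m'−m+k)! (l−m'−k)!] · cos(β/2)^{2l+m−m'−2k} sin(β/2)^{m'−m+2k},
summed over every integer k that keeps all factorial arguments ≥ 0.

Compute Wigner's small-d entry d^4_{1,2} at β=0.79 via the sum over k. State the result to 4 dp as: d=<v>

d=0.2158

d^4_{1,2}(β=0.79) via Wigner's sum:
With c≡cos(β/2)=0.922997 and s≡sin(β/2)=0.384808, N=[120·6·720·2]^{1/2}=1018.233765
k∈{1,2,3} keeps every argument non-negative
  k=1: (−1)^0·1018.2338/(240)·0.9230^7·0.3848^1 = +0.931711
  k=2: (−1)^1·1018.2338/(48)·0.9230^5·0.3848^3 = -0.809729
  k=3: (−1)^2·1018.2338/(72)·0.9230^3·0.3848^5 = +0.093829
d^4_{1,2}(0.79) = +0.931711 -0.809729 +0.093829 = +0.215811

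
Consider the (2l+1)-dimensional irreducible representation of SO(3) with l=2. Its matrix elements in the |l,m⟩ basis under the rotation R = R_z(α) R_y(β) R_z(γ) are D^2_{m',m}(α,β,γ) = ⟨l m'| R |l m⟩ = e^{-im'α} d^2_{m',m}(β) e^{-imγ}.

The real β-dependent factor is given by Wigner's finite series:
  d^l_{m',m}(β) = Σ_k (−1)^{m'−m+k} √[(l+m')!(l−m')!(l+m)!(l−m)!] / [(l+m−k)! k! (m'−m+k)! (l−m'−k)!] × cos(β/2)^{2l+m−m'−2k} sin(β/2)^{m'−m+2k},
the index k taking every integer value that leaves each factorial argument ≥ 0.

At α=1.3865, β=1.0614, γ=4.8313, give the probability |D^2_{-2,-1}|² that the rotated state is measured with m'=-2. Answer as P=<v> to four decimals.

P=0.4217

Split into d^2_{-2,-1}(β=1.0614) × two z-phases.
c=cos(1.0614/2)=0.862453, s=sin(1.0614/2)=0.506137; N=√[1·24·1·6]=12.000000
k: max(0,(-1)−(-2))=1 … min(2+(-1),2−(-2))=1
  k=1: (−1)^0·12.0000/(6)·0.8625^3·0.5061^1 = +0.649388
d^2_{-2,-1}(1.0614) = +0.649388
|D^2_{-2,-1}|² = |d^2_{-2,-1}(β)|² = (+0.649388)² = 0.421705 (the z-rotation phases have unit modulus)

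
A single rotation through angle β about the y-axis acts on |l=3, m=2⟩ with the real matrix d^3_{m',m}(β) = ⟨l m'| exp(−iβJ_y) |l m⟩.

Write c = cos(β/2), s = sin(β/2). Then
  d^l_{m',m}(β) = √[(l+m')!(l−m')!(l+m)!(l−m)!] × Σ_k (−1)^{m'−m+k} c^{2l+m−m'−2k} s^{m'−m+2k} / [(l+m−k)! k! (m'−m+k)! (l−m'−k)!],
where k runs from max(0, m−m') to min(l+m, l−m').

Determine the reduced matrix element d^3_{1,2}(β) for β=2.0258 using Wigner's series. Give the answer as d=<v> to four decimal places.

d^3_{1,2}(β=2.0258) via Wigner's sum:
c=cos(2.0258/2)=0.529403, s=sin(2.0258/2)=0.848371; N=√[24·2·120·1]=75.894664
The bounds max(0,m−m')=1 and min(l+m,l−m')=2 give 2 terms
  k=1: (−1)^0·75.8947/(24)·0.5294^5·0.8484^1 = +0.111562
  k=2: (−1)^1·75.8947/(12)·0.5294^3·0.8484^3 = -0.572988
d^3_{1,2}(2.0258) = +0.111562 -0.572988 = -0.461426

d=-0.4614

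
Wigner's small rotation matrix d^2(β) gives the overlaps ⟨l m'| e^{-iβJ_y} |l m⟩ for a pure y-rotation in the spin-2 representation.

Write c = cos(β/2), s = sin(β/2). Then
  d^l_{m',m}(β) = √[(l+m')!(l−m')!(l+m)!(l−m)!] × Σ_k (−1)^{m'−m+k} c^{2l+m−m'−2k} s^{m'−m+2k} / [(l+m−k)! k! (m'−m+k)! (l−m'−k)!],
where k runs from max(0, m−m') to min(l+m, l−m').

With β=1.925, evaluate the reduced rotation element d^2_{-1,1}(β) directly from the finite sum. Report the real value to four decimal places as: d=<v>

d=0.2063

d^2_{-1,1}(β=1.925) via Wigner's sum:
With c≡cos(β/2)=0.571470 and s≡sin(β/2)=0.820623, N=[1·6·6·1]^{1/2}=6.000000
Admissible k: 2..3 (factorial args all ≥0)
  k=2: (−1)^0·6.0000/(2)·0.5715^2·0.8206^2 = +0.659775
  k=3: (−1)^1·6.0000/(6)·0.5715^0·0.8206^4 = -0.453497
d^2_{-1,1}(1.925) = +0.659775 -0.453497 = +0.206278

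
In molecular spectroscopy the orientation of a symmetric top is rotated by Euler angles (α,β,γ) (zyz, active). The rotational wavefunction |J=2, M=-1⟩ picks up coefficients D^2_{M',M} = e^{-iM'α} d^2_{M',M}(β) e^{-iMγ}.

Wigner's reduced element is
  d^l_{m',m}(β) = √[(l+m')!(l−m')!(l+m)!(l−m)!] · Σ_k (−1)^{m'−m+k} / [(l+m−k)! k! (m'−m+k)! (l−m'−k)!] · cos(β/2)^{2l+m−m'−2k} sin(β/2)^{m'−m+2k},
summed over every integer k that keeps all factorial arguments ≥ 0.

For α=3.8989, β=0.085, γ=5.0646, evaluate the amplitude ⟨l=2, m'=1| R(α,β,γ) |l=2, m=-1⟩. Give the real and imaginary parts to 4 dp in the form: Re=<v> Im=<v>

Re=0.0021 Im=0.0050

First d^2_{1,-1}(β=0.085), then the phase factors e^{-i(1)α} and e^{-i(-1)γ}:
With c≡cos(β/2)=0.999097 and s≡sin(β/2)=0.042487, N=[6·1·1·6]^{1/2}=6.000000
k∈{0,1} keeps every argument non-negative
  k=0: (−1)^2·6.0000/(2)·0.9991^2·0.0425^2 = +0.005406
  k=1: (−1)^3·6.0000/(6)·0.9991^0·0.0425^4 = -0.000003
d^2_{1,-1}(0.085) = +0.005406 -0.000003 = +0.005402
Phases: e^{-i·(1)·3.8989}=-0.726688+0.686967i, e^{-i·(-1)·5.0646}=+0.344974-0.938612i ⇒ D=+0.002129+0.004965i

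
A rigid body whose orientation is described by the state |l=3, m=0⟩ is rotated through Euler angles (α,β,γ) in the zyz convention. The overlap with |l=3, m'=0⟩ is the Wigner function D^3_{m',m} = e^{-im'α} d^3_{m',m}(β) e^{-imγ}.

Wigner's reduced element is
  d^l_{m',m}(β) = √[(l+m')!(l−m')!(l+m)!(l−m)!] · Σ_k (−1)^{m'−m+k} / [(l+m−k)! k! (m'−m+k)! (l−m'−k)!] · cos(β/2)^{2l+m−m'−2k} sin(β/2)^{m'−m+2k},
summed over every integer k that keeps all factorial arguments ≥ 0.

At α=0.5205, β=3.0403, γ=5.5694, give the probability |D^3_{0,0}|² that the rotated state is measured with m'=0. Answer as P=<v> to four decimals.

Split into d^3_{0,0}(β=3.0403) × two z-phases.
With c≡cos(β/2)=0.050625 and s≡sin(β/2)=0.998718, N=[6·6·6·6]^{1/2}=36.000000
k∈{0,1,2,3} keeps every argument non-negative
  k=0: (−1)^0·36.0000/(36)·0.0506^6·0.9987^0 = +0.000000
  k=1: (−1)^1·36.0000/(4)·0.0506^4·0.9987^2 = -0.000059
  k=2: (−1)^2·36.0000/(4)·0.0506^2·0.9987^4 = +0.022948
  k=3: (−1)^3·36.0000/(36)·0.0506^0·0.9987^6 = -0.992331
d^3_{0,0}(3.0403) = +0.000000 -0.000059 +0.022948 -0.992331 = -0.969442
|D^3_{0,0}|² = |d^3_{0,0}(β)|² = (-0.969442)² = 0.939819 (the z-rotation phases have unit modulus)

P=0.9398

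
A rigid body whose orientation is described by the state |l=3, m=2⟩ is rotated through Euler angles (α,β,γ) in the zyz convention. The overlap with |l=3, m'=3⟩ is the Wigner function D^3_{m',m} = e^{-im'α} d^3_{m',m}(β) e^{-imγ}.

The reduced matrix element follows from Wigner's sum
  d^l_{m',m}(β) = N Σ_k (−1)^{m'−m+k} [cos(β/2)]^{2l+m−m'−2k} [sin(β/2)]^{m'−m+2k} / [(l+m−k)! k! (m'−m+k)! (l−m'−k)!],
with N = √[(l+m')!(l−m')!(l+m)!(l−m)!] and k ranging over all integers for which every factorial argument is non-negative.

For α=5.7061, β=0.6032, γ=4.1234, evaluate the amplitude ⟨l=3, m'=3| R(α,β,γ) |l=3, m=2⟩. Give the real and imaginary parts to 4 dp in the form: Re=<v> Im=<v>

Re=-0.5621 Im=0.1330

Split into d^3_{3,2}(β=0.6032) × two z-phases.
With c≡cos(β/2)=0.954862 and s≡sin(β/2)=0.297048, N=[720·1·120·1]^{1/2}=293.938769
k∈{0} keeps every argument non-negative
  k=0: (−1)^1·293.9388/(120)·0.9549^5·0.2970^1 = -0.577573
d^3_{3,2}(0.6032) = -0.577573
D = (-0.159772+0.987154i)·(-0.577573)·(-0.382794-0.923834i) = -0.562051+0.133000i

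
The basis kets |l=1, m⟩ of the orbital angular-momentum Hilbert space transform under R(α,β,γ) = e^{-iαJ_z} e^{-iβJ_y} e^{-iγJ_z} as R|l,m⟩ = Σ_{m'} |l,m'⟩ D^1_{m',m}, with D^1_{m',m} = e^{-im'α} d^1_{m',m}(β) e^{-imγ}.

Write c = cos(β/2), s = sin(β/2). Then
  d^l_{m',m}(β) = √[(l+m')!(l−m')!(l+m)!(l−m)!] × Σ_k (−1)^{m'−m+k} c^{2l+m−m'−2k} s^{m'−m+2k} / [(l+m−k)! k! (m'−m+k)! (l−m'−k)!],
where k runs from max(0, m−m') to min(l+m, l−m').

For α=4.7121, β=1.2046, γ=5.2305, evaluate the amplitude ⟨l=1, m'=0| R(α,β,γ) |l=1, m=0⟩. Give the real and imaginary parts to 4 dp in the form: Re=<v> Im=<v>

D^1_{0,0}(4.7121,1.2046,5.2305) = e^{-i·0·4.7121}·d^1_{0,0}(1.2046)·e^{-i·0·5.2305}. Compute d first:
With c≡cos(β/2)=0.824035 and s≡sin(β/2)=0.566539, N=[1·1·1·1]^{1/2}=1.000000
k∈{0,1} keeps every argument non-negative
  k=0: (−1)^0·1.0000/(1)·0.8240^2·0.5665^0 = +0.679033
  k=1: (−1)^1·1.0000/(1)·0.8240^0·0.5665^2 = -0.320967
d^1_{0,0}(1.2046) = +0.679033 -0.320967 = +0.358067
Phases: e^{-i·(0)·4.7121}=+1.000000+0.000000i, e^{-i·(0)·5.2305}=+1.000000+0.000000i ⇒ D=+0.358067+0.000000i

Re=0.3581 Im=0.0000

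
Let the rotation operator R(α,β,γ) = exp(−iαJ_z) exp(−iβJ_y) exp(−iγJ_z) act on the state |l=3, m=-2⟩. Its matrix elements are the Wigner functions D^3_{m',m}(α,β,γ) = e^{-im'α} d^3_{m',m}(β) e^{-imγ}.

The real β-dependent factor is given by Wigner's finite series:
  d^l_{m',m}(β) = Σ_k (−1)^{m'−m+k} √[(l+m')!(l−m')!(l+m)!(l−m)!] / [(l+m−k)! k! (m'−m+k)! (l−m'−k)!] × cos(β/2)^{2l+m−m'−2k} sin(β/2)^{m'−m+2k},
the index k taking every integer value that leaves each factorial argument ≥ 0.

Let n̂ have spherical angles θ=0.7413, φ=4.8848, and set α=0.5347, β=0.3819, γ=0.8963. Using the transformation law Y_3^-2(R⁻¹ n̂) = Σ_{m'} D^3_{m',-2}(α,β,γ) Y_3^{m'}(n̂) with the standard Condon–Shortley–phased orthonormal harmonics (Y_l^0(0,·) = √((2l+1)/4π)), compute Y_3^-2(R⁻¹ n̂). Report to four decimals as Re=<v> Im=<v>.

Need the full column D^3_{m',-2} for m'=−3..3 at α=0.5347, β=0.3819, γ=0.8963.
cos(β/2)=0.981824, sin(β/2)=0.189792
d^3_{-3,-2}: single k=1 term ⇒ +0.424152;  D = -0.410425-0.107035i
d^3_{-2,-2}: k∈[0..1] ⇒ +0.895783 -0.167363 = +0.728420;  D = -0.700134+0.201018i
d^3_{-1,-2}: k∈[0..1] ⇒ -0.547578 +0.040923 = -0.506656;  D = +0.347760-0.368460i
d^3_{0,-2}: k∈[0..1] ⇒ +0.183337 -0.006851 = +0.176486;  D = -0.038825+0.172163i
d^3_{1,-2}: k∈[0..1] ⇒ -0.040923 +0.000765 = -0.040158;  D = -0.012361-0.038208i
d^3_{2,-2}: k∈[0..1] ⇒ +0.006254 -0.000047 = +0.006207;  D = +0.004653+0.004108i
d^3_{3,-2}: single k=0 term ⇒ -0.000592;  D = -0.000582-0.000111i
Y_3^{m'}(θ=0.7413,φ=4.8848) and Σ D·Y over m':
  (-0.4104-0.1070i)·(-0.0635-0.1117i)  (-0.7001+0.2010i)·(-0.3235+0.1162i)  (+0.3478-0.3685i)·(+0.0644+0.3698i)  (-0.0388+0.1722i)·(-0.0770+0.0000i)  (-0.0124-0.0382i)·(-0.0644+0.3698i)  (+0.0047+0.0041i)·(-0.3235-0.1162i)  (-0.0006-0.0001i)·(+0.0635-0.1117i)
Y_3^-2(R⁻¹ n̂) = +0.392742-0.006042i

Re=0.3927 Im=-0.0060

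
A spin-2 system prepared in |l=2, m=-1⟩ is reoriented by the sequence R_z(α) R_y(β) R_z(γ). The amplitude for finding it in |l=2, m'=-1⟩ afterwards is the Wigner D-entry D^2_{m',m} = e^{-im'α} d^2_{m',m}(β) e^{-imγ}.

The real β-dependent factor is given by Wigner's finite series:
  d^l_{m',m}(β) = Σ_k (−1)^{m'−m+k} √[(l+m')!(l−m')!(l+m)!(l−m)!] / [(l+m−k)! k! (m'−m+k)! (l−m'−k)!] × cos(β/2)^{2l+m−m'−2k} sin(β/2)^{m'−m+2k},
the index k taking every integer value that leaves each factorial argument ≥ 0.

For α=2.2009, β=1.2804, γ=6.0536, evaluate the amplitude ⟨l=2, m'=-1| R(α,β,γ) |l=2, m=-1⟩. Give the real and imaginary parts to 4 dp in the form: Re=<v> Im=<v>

D^2_{-1,-1}(2.2009,1.2804,6.0536) = e^{-i·-1·2.2009}·d^2_{-1,-1}(1.2804)·e^{-i·-1·6.0536}. Compute d first:
c=cos(1.2804/2)=0.801976, s=sin(1.2804/2)=0.597356; N=√[1·6·1·6]=6.000000
k∈{0,1} keeps every argument non-negative
  k=0: (−1)^0·6.0000/(6)·0.8020^4·0.5974^0 = +0.413662
  k=1: (−1)^1·6.0000/(2)·0.8020^2·0.5974^2 = -0.688510
d^2_{-1,-1}(1.2804) = +0.413662 -0.688510 = -0.274848
D = (-0.589229+0.807966i)·(-0.274848)·(+0.973761-0.227574i) = +0.107162-0.253096i

Re=0.1072 Im=-0.2531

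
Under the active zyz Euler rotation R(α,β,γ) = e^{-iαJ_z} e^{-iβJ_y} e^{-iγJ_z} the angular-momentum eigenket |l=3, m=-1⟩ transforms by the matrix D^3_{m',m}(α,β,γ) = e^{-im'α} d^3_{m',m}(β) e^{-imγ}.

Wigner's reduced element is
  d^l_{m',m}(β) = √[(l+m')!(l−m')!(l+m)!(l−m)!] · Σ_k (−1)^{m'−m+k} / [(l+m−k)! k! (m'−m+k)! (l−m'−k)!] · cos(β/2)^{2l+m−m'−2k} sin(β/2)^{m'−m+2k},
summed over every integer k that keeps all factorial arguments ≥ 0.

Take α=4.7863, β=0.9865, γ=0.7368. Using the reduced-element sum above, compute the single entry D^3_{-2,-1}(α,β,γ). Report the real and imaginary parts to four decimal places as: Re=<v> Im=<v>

Re=-0.2123 Im=-0.2592

Split into d^3_{-2,-1}(β=0.9865) × two z-phases.
Half-angle: c=0.880799, s=0.473491. N=√(1·120·2·24)=75.894664
k: max(0,(-1)−(-2))=1 … min(3+(-1),3−(-2))=2
  k=1: (−1)^0·75.8947/(24)·0.8808^5·0.4735^1 = +0.793770
  k=2: (−1)^1·75.8947/(12)·0.8808^3·0.4735^3 = -0.458770
d^3_{-2,-1}(0.9865) = +0.793770 -0.458770 = +0.335000
Phases: e^{-i·(-2)·4.7863}=-0.989094-0.147284i, e^{-i·(-1)·0.7368}=+0.740622+0.671921i ⇒ D=-0.212250-0.259182i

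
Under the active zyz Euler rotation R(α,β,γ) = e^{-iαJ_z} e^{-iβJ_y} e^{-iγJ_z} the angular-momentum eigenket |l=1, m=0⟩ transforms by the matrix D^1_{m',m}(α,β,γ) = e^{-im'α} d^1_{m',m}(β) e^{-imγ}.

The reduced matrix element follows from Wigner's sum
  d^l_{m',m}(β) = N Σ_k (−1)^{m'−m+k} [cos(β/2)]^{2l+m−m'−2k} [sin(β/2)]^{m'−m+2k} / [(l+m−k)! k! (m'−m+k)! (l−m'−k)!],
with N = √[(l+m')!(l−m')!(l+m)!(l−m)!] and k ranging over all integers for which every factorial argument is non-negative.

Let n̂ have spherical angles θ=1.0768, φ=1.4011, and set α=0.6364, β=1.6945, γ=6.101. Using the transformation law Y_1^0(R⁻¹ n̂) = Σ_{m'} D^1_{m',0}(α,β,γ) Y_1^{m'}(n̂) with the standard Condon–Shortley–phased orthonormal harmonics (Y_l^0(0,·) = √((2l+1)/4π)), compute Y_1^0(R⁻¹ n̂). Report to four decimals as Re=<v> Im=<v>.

Re=0.2795 Im=0.0000

Need the full column D^1_{m',0} for m'=−1..1 at α=0.6364, β=1.6945, γ=6.101.
cos(β/2)=0.662047, sin(β/2)=0.749463
d^1_{-1,0}: single k=1 term ⇒ +0.701703;  D = +0.564338+0.417025i
d^1_{0,0}: k∈[0..1] ⇒ +0.438306 -0.561694 = -0.123388;  D = -0.123388+0.000000i
d^1_{1,0}: single k=0 term ⇒ -0.701703;  D = -0.564338+0.417025i
Y_1^{m'}(θ=1.0768,φ=1.4011) and Σ D·Y over m':
  (+0.5643+0.4170i)·(+0.0514-0.2998i)  (-0.1234+0.0000i)·(+0.2317+0.0000i)  (-0.5643+0.4170i)·(-0.0514-0.2998i)
Y_1^0(R⁻¹ n̂) = +0.279462+0.000000i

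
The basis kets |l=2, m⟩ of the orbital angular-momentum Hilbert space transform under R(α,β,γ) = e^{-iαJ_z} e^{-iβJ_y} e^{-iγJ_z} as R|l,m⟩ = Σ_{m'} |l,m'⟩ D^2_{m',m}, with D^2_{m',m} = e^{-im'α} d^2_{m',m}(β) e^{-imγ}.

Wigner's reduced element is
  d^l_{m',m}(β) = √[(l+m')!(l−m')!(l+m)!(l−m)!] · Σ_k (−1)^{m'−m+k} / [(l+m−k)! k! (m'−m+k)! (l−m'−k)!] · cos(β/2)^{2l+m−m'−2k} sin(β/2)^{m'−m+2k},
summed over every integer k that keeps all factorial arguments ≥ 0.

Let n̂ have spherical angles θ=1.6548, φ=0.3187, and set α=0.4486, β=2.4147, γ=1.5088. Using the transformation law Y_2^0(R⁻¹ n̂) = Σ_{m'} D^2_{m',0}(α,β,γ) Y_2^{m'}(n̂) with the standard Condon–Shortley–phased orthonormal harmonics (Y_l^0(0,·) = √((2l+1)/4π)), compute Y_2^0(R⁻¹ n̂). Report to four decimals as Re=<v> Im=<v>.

Re=0.1742 Im=0.0000

Need the full column D^2_{m',0} for m'=−2..2 at α=0.4486, β=2.4147, γ=1.5088.
cos(β/2)=0.355498, sin(β/2)=0.934677
d^2_{-2,0}: single k=2 term ⇒ +0.270441;  D = +0.168701+0.211372i
d^2_{-1,0}: k∈[1..2] ⇒ +0.102860 -0.711045 = -0.608185;  D = -0.548008-0.263773i
d^2_{0,0}: k∈[0..2] ⇒ +0.015972 -0.441628 +0.763215 = +0.337558;  D = +0.337558+0.000000i
d^2_{1,0}: k∈[0..1] ⇒ -0.102860 +0.711045 = +0.608185;  D = +0.548008-0.263773i
d^2_{2,0}: single k=0 term ⇒ +0.270441;  D = +0.168701-0.211372i
Y_2^{m'}(θ=1.6548,φ=0.3187) and Σ D·Y over m':
  (+0.1687+0.2114i)·(+0.3082-0.2283i)  (-0.5480-0.2638i)·(-0.0613+0.0202i)  (+0.3376+0.0000i)·(-0.3087+0.0000i)  (+0.5480-0.2638i)·(+0.0613+0.0202i)  (+0.1687-0.2114i)·(+0.3082+0.2283i)
Y_2^0(R⁻¹ n̂) = +0.174187+0.000000i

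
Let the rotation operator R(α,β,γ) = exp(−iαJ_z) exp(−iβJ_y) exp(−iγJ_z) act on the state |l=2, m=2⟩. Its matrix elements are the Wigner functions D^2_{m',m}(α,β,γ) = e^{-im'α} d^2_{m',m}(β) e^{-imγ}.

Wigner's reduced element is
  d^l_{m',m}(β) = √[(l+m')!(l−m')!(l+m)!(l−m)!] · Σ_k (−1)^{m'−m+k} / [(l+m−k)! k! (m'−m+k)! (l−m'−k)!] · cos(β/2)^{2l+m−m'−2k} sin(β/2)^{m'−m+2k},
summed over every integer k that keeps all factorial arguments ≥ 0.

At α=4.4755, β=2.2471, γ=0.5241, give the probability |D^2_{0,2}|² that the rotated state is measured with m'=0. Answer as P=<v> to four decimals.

First d^2_{0,2}(β=2.2471), then the phase factors e^{-i(0)α} and e^{-i(2)γ}:
With c≡cos(β/2)=0.432484 and s≡sin(β/2)=0.901641, N=[2·2·24·1]^{1/2}=9.797959
Admissible k: 2..2 (factorial args all ≥0)
  k=2: (−1)^0·9.7980/(4)·0.4325^2·0.9016^2 = +0.372464
d^2_{0,2}(2.2471) = +0.372464
|D^2_{0,2}|² = |d^2_{0,2}(β)|² = (+0.372464)² = 0.138729 (the z-rotation phases have unit modulus)

P=0.1387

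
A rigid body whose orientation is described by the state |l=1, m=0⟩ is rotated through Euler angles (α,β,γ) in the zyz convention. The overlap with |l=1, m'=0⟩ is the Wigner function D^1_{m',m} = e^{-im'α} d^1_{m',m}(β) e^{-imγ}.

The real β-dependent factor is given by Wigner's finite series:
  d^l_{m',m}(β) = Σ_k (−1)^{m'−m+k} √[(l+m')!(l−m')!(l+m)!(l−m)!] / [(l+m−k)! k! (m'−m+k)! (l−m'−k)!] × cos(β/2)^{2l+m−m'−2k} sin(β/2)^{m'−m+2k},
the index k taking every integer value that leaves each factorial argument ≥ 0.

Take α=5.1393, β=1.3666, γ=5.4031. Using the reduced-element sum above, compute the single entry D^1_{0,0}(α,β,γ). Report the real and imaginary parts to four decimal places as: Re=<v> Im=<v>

D^1_{0,0}(5.1393,1.3666,5.4031) = e^{-i·0·5.1393}·d^1_{0,0}(1.3666)·e^{-i·0·5.4031}. Compute d first:
c=cos(1.3666/2)=0.775493, s=sin(1.3666/2)=0.631356; N=√[1·1·1·1]=1.000000
The bounds max(0,m−m')=0 and min(l+m,l−m')=1 give 2 terms
  k=0: (−1)^0·1.0000/(1)·0.7755^2·0.6314^0 = +0.601390
  k=1: (−1)^1·1.0000/(1)·0.7755^0·0.6314^2 = -0.398610
d^1_{0,0}(1.3666) = +0.601390 -0.398610 = +0.202780
Phases: e^{-i·(0)·5.1393}=+1.000000+0.000000i, e^{-i·(0)·5.4031}=+1.000000+0.000000i ⇒ D=+0.202780+0.000000i

Re=0.2028 Im=0.0000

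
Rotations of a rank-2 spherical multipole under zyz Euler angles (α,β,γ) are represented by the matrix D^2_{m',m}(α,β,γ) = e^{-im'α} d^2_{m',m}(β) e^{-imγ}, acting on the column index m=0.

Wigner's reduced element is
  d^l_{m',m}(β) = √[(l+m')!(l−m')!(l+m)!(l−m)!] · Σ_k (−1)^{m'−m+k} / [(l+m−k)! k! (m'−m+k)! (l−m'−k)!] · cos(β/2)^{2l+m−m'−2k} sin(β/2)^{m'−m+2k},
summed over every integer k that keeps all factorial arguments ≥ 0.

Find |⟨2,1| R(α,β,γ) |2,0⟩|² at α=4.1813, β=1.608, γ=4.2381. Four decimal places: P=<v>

P=0.0021

D^2_{1,0}(4.1813,1.608,4.2381) = e^{-i·1·4.1813}·d^2_{1,0}(1.608)·e^{-i·0·4.2381}. Compute d first:
With c≡cos(β/2)=0.693832 and s≡sin(β/2)=0.720137, N=[6·1·2·2]^{1/2}=4.898979
k: max(0,(0)−(1))=0 … min(2+(0),2−(1))=1
  k=0: (−1)^1·4.8990/(2)·0.6938^3·0.7201^1 = -0.589187
  k=1: (−1)^2·4.8990/(2)·0.6938^1·0.7201^3 = +0.634710
d^2_{1,0}(1.608) = -0.589187 +0.634710 = +0.045523
|D^2_{1,0}|² = |d^2_{1,0}(β)|² = (+0.045523)² = 0.002072 (the z-rotation phases have unit modulus)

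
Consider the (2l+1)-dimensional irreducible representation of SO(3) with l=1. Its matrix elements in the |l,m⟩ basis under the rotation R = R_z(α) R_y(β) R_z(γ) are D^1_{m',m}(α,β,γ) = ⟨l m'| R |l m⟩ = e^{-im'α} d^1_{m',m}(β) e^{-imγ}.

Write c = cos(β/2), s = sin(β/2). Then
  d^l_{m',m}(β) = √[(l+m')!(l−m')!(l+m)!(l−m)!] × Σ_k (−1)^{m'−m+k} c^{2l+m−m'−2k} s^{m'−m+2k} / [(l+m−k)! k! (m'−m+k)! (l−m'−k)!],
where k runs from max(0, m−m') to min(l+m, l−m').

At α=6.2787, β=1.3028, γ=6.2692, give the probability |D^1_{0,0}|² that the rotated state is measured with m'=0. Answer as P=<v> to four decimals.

D^1_{0,0}(6.2787,1.3028,6.2692) = e^{-i·0·6.2787}·d^1_{0,0}(1.3028)·e^{-i·0·6.2692}. Compute d first:
Half-angle: c=0.795236, s=0.606300. N=√(1·1·1·1)=1.000000
k∈{0,1} keeps every argument non-negative
  k=0: (−1)^0·1.0000/(1)·0.7952^2·0.6063^0 = +0.632400
  k=1: (−1)^1·1.0000/(1)·0.7952^0·0.6063^2 = -0.367600
d^1_{0,0}(1.3028) = +0.632400 -0.367600 = +0.264800
|D^1_{0,0}|² = |d^1_{0,0}(β)|² = (+0.264800)² = 0.070119 (the z-rotation phases have unit modulus)

P=0.0701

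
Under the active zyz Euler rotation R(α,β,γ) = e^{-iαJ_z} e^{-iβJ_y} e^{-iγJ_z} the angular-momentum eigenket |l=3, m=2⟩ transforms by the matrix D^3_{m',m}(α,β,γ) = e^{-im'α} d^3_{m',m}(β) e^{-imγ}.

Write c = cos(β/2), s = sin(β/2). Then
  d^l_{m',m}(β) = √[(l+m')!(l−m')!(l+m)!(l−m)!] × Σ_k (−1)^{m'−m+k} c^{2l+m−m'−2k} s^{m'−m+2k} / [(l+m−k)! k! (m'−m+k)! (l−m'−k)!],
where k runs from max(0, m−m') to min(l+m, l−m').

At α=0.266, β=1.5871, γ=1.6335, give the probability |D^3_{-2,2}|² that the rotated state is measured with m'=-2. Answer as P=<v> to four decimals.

P=0.2538

First d^3_{-2,2}(β=1.5871), then the phase factors e^{-i(-2)α} and e^{-i(2)γ}:
With c≡cos(β/2)=0.701319 and s≡sin(β/2)=0.712847, N=[1·120·120·1]^{1/2}=120.000000
k∈{4,5} keeps every argument non-negative
  k=4: (−1)^0·120.0000/(24)·0.7013^2·0.7128^4 = +0.635021
  k=5: (−1)^1·120.0000/(120)·0.7013^0·0.7128^6 = -0.131214
d^3_{-2,2}(1.5871) = +0.635021 -0.131214 = +0.503807
|D^3_{-2,2}|² = |d^3_{-2,2}(β)|² = (+0.503807)² = 0.253821 (the z-rotation phases have unit modulus)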